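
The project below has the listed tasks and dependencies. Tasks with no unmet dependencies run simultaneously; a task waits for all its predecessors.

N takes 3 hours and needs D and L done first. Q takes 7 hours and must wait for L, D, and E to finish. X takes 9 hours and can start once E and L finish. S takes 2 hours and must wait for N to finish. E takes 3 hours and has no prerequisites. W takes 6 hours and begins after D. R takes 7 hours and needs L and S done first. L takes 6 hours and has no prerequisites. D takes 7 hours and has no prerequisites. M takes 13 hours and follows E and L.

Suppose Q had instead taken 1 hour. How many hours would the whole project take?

19

Actual critical path: D→N→S→R = 7+3+2+7 = 19 ⇒ 19 hours.
The longest path through Q is only 14 hours, so Q has float 5.
No other chain overtakes it, so the finish is 19 hours.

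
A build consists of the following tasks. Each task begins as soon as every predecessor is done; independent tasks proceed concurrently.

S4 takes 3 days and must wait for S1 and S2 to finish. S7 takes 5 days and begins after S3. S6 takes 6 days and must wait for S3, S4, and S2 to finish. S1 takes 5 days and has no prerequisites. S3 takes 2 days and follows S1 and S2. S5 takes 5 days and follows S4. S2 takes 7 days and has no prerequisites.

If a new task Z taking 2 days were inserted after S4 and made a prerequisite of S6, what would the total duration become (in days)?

18

Originally the schedule takes 16 days.
With Z inserted, S6 now waits for max(S3, S4, S2, Z).
New critical path: S2→S4→Z→S6 = 7+3+2+6 = 18 ⇒ 18 days.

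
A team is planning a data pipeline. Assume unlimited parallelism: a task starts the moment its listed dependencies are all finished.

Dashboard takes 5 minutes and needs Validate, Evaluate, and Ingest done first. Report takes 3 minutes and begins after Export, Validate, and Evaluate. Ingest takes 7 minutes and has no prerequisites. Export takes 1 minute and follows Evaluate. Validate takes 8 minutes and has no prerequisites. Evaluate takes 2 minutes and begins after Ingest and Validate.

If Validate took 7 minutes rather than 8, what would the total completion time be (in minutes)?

14

Critical path before the change: Validate→Evaluate→Dashboard = 8+2+5 = 15 giving 15 minutes.
Validate is on the critical path; changing it to 7 makes that path 14 minutes.
Now Ingest→Evaluate→Dashboard = 7+2+5 = 14 is longest, so the finish becomes 14 minutes.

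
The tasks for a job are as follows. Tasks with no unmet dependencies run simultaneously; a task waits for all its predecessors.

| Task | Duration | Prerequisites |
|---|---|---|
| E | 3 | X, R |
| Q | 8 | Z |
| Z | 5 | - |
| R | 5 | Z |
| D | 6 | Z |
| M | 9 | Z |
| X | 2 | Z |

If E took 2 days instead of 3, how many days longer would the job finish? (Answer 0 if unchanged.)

0

As given, the longest chain is Z→M = 5+9 = 14, so the finish is 14 days.
The longest path through E is only 13 days, so E has float 1.
That remains the longest chain; total 14 days.
Change in finish: 14 − 14 = +0 days.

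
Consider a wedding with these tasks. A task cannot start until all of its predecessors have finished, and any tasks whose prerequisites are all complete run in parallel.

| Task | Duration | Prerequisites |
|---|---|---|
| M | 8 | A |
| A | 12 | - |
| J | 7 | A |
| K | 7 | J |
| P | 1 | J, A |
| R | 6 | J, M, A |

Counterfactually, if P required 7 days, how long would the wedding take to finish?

Actual critical path: A→J→K = 12+7+7 = 26 ⇒ 26 days.
P has 6 days of float (longest path through it is 20).
New critical path: A→J→P = 12+7+7 = 26 ⇒ 26 days.

26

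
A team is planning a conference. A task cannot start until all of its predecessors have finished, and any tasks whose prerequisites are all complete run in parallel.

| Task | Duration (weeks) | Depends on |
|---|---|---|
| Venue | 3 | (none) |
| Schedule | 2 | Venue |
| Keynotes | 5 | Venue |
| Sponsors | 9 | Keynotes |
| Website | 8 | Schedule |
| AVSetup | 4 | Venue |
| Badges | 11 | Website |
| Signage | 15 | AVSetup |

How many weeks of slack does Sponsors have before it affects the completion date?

Venue→Schedule→Website→Badges = 3+2+8+11 = 24 sets the makespan at 24 weeks.
Sponsors finishes as early as 17 and must finish by 24.
Float = 24 − 17 = 7.

7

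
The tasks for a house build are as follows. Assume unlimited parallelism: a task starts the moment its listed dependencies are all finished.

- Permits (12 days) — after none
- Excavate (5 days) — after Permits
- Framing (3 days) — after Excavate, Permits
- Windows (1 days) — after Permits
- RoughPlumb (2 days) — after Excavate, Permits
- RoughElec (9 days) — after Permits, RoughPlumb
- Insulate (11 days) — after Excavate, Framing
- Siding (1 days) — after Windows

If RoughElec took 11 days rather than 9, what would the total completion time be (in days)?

Actual critical path: Permits→Excavate→Framing→Insulate = 12+5+3+11 = 31 ⇒ 31 days.
RoughElec is off the critical path — its longest chain is 28 days, giving 3 of slack.
The critical path is still Permits→Excavate→Framing→Insulate; finish is now 31 days.

31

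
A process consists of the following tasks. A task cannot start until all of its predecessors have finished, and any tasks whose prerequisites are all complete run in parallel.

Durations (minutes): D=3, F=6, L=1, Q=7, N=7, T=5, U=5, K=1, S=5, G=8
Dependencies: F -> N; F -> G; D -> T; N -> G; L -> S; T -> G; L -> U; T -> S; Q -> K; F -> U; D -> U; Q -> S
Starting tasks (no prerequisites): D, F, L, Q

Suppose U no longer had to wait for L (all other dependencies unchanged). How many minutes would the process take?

With the dependency in place, F→N→G = 6+7+8 = 21 sets the finish at 21 minutes.
Dropping L→U doesn't change U's earliest start (6); another predecessor still binds.
The longest chain is now F→N→G = 6+7+8 = 21, so the process takes 21 minutes.

21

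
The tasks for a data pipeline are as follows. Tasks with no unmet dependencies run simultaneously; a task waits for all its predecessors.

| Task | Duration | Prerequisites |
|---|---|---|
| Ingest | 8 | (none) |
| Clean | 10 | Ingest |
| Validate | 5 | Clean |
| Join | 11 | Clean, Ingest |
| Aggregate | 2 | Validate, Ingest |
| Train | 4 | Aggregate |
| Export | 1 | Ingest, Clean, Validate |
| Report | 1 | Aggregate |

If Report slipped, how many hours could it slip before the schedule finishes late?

3

The longest chain is Ingest→Clean→Validate→Aggregate→Train = 8+10+5+2+4 = 29; overall finish 29 hours.
The longest chain containing Report totals 26 hours.
Slack of Report = 28 − 25 = 3 hours.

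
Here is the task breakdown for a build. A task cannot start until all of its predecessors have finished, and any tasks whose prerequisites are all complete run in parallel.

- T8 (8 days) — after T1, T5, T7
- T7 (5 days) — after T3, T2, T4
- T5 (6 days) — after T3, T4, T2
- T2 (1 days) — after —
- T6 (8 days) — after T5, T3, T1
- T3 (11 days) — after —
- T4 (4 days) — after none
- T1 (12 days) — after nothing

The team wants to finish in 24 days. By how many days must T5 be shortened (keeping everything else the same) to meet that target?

Current finish: 25 days; target: 24.
T5 is on every critical path, so each day cut from T5 cuts the finish by one (this holds down to a finish of 24).
Need 25 − 24 = 1 day off T5 → T5 becomes 5 days, finish becomes 24.

1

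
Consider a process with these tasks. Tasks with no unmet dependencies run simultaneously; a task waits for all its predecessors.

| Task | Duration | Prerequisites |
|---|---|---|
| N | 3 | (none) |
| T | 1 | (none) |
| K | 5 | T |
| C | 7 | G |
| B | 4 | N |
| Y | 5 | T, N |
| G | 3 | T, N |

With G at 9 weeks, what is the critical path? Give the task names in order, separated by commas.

Actual critical path: N→G→C = 3+3+7 = 13 ⇒ 13 weeks.
Since G is critical, the +6 change carries straight to that chain (now 19 weeks).
That remains the longest chain; total 19 weeks.

N, G, C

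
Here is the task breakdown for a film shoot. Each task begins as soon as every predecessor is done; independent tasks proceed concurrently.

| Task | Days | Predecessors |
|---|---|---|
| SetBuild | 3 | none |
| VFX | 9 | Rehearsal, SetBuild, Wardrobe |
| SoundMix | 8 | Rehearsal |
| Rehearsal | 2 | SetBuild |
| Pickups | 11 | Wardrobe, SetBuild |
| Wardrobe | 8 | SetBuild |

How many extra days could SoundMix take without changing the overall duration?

The longest chain is SetBuild→Wardrobe→Pickups = 3+8+11 = 22; overall finish 22 days.
SoundMix finishes as early as 13 and must finish by 22.
So SoundMix can slip 22 − 13 = 9 days.

9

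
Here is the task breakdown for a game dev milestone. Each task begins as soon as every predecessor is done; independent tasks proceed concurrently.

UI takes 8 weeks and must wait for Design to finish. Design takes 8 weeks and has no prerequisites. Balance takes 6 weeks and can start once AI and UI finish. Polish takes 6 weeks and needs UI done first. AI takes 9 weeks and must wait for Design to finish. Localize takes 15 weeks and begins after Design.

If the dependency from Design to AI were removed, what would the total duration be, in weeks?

23

With the dependency in place, Design→AI→Balance = 8+9+6 = 23 sets the finish at 23 weeks.
Without Design→AI, AI's earliest start moves from 8 to 0.
New critical path: Design→Localize = 8+15 = 23 ⇒ 23 weeks.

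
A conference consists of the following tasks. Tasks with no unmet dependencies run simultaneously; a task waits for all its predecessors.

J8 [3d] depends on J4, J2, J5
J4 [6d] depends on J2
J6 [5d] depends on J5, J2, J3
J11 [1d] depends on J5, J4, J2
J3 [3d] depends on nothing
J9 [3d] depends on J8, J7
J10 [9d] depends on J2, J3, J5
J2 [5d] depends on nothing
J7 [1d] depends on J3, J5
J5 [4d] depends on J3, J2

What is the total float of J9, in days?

1

Critical path: J2→J5→J10 = 5+4+9 = 18, so the finish is 18 days.
Longest path through J9: 17 days (earliest finish 17, latest finish 18).
Float = 18 − 17 = 1.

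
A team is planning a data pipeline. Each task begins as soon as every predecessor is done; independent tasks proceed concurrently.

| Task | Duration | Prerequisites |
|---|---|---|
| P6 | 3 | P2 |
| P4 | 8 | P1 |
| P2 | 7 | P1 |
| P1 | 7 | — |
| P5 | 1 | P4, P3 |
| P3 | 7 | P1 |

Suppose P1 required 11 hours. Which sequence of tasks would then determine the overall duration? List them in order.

P1, P2, P6

The binding path is P1→P2→P6 = 7+7+3 = 17; finish at 17 hours.
P1 lies on that path, so at 11 hours the path becomes 21 hours.
That remains the longest chain; total 21 hours.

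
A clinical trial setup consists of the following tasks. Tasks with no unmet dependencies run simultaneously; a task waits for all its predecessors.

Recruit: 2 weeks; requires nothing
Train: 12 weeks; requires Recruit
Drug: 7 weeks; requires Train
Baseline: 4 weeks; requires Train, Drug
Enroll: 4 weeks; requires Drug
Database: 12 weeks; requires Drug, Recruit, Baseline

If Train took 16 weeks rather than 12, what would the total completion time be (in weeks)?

Baseline: Recruit→Train→Drug→Baseline→Database = 2+12+7+4+12 = 37 → 37 weeks.
Since Train is critical, the +4 change carries straight to that chain (now 41 weeks).
The critical path is still Recruit→Train→Drug→Baseline→Database; finish is now 41 weeks.

41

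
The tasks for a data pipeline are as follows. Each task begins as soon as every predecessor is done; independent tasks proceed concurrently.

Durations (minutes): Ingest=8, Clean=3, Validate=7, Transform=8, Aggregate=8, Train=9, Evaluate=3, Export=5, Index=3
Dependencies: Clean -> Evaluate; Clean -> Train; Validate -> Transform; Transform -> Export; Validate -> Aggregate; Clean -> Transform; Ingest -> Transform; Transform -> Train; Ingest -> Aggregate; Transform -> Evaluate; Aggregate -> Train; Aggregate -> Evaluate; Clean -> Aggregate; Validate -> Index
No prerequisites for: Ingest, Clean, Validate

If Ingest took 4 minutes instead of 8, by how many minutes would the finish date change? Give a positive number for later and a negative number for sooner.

-1

Baseline: Ingest→Transform→Train = 8+8+9 = 25 → 25 minutes.
Ingest is on the critical path; changing it to 4 makes that path 21 minutes.
Now Validate→Transform→Train = 7+8+9 = 24 is longest, so the finish becomes 24 minutes.
Change in finish: 24 − 25 = -1 minutes.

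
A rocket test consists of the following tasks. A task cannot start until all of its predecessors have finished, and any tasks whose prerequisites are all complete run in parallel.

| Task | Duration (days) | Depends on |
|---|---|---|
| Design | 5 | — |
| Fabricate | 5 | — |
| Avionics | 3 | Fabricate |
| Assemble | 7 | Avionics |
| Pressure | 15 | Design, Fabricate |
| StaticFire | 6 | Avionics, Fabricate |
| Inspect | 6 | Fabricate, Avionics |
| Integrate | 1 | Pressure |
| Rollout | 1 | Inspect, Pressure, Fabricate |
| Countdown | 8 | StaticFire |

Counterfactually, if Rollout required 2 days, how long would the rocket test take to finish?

Baseline: Fabricate→Avionics→StaticFire→Countdown = 5+3+6+8 = 22 → 22 days.
The longest path through Rollout is only 21 days, so Rollout has float 1.
The binding chain switches to Design→Pressure→Rollout = 5+15+2 = 22; finish 22 days.

22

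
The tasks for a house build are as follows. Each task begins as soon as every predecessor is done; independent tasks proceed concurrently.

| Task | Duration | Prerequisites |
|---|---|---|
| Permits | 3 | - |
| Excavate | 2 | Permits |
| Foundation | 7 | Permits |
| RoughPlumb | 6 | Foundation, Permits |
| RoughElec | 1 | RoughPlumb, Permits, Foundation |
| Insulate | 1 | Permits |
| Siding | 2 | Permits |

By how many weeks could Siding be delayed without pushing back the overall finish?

12

Permits→Foundation→RoughPlumb→RoughElec = 3+7+6+1 = 17 sets the makespan at 17 weeks.
Siding finishes as early as 5 and must finish by 17.
So Siding can slip 17 − 5 = 12 weeks.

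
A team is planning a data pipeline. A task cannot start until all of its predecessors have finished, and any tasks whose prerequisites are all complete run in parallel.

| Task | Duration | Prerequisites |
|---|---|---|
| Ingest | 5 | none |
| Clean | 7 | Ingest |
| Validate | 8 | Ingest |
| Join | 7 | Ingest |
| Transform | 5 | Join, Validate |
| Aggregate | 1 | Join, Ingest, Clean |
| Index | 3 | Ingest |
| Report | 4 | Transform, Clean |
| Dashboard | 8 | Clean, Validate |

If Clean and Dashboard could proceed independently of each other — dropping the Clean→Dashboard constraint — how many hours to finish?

22

With the dependency in place, Ingest→Validate→Transform→Report = 5+8+5+4 = 22 sets the finish at 22 hours.
Dropping Clean→Dashboard doesn't change Dashboard's earliest start (13); another predecessor still binds.
New critical path: Ingest→Validate→Transform→Report = 5+8+5+4 = 22 ⇒ 22 hours.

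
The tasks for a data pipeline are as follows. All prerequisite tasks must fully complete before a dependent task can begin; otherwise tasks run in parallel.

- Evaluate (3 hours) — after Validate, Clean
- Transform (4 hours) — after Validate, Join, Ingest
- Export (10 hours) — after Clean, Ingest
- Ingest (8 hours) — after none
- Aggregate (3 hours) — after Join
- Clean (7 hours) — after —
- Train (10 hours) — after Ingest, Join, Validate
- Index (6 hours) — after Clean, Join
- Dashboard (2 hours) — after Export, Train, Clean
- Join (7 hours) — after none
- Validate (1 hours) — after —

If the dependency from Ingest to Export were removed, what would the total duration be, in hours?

20

Original critical path: Ingest→Train→Dashboard = 8+10+2 = 20 ⇒ 20 hours.
Without Ingest→Export, Export's earliest start moves from 8 to 7.
The longest chain is now Ingest→Train→Dashboard = 8+10+2 = 20, so the data pipeline takes 20 hours.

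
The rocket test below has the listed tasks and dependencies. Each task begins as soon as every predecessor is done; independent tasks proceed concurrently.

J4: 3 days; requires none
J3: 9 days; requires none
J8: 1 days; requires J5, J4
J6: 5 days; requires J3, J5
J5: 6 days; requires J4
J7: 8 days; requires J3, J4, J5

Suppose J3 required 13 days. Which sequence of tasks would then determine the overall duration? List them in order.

J3, J7

Baseline: J3→J7 = 9+8 = 17 → 17 days.
J3 is on the critical path; changing it to 13 makes that path 21 days.
That remains the longest chain; total 21 days.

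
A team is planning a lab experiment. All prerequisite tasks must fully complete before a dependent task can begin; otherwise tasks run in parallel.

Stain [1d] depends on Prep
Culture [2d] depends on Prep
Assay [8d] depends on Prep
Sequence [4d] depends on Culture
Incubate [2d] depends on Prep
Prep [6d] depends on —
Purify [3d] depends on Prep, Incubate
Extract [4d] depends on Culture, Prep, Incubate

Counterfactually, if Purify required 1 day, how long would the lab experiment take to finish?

14

Baseline: Prep→Assay = 6+8 = 14 → 14 days.
Purify has 3 days of float (longest path through it is 11).
The critical path is still Prep→Assay; finish is now 14 days.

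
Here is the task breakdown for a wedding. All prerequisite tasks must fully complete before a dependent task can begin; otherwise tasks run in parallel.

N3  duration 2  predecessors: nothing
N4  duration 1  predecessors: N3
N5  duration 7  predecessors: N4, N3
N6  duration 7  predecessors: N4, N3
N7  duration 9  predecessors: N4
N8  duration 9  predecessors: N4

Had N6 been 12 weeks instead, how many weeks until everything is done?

15

The binding path is N3→N4→N7 = 2+1+9 = 12; finish at 12 weeks.
N6 has 2 weeks of float (longest path through it is 10).
New critical path: N3→N4→N6 = 2+1+12 = 15 ⇒ 15 weeks.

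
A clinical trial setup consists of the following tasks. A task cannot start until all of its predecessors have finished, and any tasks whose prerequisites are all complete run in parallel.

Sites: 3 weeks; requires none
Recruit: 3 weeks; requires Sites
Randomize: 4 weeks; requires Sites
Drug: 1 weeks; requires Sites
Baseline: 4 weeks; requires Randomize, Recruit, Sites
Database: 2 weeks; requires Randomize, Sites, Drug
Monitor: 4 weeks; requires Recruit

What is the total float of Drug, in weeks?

Sites→Randomize→Baseline = 3+4+4 = 11 sets the makespan at 11 weeks.
Drug finishes as early as 4 and must finish by 9.
Slack of Drug = 8 − 3 = 5 weeks.

5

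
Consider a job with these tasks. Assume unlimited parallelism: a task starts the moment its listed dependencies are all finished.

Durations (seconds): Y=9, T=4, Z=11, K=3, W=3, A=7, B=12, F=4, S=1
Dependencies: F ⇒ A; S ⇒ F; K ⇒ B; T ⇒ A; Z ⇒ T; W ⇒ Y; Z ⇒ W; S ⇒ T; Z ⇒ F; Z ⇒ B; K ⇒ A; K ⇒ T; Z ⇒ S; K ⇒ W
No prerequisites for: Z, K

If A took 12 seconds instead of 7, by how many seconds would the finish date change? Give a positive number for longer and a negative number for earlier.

Critical path before the change: Z→S→T→A = 11+1+4+7 = 23 giving 23 seconds.
A lies on that path, so at 12 seconds the path becomes 28 seconds.
No other chain overtakes it, so the finish is 28 seconds.
Change in finish: 28 − 23 = +5 seconds.

5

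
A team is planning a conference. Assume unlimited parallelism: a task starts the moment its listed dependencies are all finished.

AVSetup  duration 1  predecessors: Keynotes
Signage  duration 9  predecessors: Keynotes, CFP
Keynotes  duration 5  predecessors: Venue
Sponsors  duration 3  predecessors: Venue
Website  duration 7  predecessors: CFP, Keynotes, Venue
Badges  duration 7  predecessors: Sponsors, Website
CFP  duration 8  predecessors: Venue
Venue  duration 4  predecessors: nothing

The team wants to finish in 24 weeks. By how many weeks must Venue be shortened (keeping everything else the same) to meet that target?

2

Current finish: 26 weeks; target: 24.
Venue is on every critical path, so each week cut from Venue cuts the finish by one (this holds down to a finish of 23).
Need 26 − 24 = 2 weeks off Venue → Venue becomes 2 weeks, finish becomes 24.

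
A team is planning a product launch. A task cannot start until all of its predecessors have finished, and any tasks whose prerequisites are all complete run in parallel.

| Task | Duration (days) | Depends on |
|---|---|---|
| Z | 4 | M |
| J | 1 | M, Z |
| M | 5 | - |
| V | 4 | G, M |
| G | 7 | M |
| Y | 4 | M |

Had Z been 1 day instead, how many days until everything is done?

Baseline: M→G→V = 5+7+4 = 16 → 16 days.
Z has 6 days of float (longest path through it is 10).
The critical path is still M→G→V; finish is now 16 days.

16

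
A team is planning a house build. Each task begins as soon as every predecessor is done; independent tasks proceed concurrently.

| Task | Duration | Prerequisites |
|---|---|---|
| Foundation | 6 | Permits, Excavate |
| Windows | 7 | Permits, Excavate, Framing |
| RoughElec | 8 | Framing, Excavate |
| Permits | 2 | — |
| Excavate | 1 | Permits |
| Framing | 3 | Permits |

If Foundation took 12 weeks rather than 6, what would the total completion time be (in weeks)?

Critical path before the change: Permits→Framing→RoughElec = 2+3+8 = 13 giving 13 weeks.
The longest path through Foundation is only 9 weeks, so Foundation has float 4.
The binding chain switches to Permits→Excavate→Foundation = 2+1+12 = 15; finish 15 weeks.

15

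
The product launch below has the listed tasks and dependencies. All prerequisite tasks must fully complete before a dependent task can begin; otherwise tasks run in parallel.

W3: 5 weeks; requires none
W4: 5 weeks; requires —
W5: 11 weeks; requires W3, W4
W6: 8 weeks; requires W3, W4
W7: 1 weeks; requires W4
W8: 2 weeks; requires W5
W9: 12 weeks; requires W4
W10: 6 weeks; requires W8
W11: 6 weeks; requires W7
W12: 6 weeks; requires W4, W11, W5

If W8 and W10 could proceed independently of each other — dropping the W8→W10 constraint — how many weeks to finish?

22

Before: longest chain W3→W5→W8→W10 = 5+11+2+6 = 24, finish 24.
Without W8→W10, W10's earliest start moves from 18 to 0.
New critical path: W3→W5→W12 = 5+11+6 = 22 ⇒ 22 weeks.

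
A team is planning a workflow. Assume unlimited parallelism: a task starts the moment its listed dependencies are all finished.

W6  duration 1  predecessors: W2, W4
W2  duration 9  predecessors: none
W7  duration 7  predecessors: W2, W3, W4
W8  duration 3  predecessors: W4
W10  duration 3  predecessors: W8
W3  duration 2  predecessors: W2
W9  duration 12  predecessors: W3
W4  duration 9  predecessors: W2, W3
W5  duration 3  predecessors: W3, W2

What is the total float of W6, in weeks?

6

W2→W3→W4→W7 = 9+2+9+7 = 27 sets the makespan at 27 weeks.
Longest path through W6: 21 weeks (earliest finish 21, latest finish 27).
Float = 27 − 21 = 6.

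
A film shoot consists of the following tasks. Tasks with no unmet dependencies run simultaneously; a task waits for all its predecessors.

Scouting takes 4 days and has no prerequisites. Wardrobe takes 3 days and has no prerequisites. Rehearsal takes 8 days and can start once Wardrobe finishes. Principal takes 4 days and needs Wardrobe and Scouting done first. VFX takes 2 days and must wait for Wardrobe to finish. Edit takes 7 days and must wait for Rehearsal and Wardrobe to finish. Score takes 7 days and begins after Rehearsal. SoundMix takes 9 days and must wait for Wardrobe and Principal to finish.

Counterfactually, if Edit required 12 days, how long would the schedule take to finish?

23

Actual critical path: Wardrobe→Rehearsal→Edit = 3+8+7 = 18 ⇒ 18 days.
Since Edit is critical, the +5 change carries straight to that chain (now 23 days).
That remains the longest chain; total 23 days.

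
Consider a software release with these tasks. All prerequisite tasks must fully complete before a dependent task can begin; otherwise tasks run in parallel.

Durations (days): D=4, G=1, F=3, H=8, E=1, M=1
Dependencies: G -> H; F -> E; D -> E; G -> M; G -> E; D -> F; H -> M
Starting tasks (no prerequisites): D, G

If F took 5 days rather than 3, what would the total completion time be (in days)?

Actual critical path: G→H→M = 1+8+1 = 10 ⇒ 10 days.
F is off the critical path — its longest chain is 8 days, giving 2 of slack.
New critical path: D→F→E = 4+5+1 = 10 ⇒ 10 days.

10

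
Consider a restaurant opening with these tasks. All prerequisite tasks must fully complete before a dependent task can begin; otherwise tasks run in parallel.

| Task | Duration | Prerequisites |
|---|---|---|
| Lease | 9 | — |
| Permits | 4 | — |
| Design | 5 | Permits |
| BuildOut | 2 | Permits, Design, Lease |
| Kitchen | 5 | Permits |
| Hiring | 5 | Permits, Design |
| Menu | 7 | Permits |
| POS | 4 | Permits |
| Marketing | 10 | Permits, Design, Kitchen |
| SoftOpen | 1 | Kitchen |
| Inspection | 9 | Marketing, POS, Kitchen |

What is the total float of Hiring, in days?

Critical path: Permits→Design→Marketing→Inspection = 4+5+10+9 = 28, so the finish is 28 days.
Longest path through Hiring: 14 days (earliest finish 14, latest finish 28).
Slack of Hiring = 23 − 9 = 14 days.

14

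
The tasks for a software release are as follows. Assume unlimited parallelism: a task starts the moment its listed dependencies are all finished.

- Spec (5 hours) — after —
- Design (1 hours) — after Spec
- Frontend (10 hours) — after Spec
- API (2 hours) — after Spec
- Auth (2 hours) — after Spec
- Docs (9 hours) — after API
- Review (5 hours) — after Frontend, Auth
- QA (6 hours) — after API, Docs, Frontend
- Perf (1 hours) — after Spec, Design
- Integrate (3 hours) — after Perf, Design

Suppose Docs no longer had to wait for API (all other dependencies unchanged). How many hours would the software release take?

21

Before: longest chain Spec→API→Docs→QA = 5+2+9+6 = 22, finish 22.
Without API→Docs, Docs's earliest start moves from 7 to 0.
After: Spec→Frontend→QA = 5+10+6 = 21 → 21 hours.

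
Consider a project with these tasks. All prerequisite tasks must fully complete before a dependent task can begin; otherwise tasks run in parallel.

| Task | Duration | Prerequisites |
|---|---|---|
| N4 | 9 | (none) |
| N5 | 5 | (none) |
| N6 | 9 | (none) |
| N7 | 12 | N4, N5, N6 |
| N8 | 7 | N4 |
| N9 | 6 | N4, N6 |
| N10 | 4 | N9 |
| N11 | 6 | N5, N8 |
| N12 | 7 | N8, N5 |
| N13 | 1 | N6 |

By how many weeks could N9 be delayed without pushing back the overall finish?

4

The longest chain is N4→N8→N12 = 9+7+7 = 23; overall finish 23 weeks.
N9 finishes as early as 15 and must finish by 19.
Float = 23 − 19 = 4.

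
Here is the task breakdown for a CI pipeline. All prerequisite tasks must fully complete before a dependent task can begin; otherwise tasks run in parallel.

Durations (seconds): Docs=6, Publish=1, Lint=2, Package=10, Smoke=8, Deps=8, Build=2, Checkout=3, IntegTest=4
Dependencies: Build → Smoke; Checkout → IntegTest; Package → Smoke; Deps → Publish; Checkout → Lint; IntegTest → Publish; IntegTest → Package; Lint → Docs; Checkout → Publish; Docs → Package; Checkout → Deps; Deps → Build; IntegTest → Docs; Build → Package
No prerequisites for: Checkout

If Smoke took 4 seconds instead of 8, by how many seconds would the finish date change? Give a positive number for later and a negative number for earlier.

Actual critical path: Checkout→Deps→Build→Package→Smoke = 3+8+2+10+8 = 31 ⇒ 31 seconds.
Smoke is on the critical path; changing it to 4 makes that path 27 seconds.
The critical path is still Checkout→Deps→Build→Package→Smoke; finish is now 27 seconds.
Change in finish: 27 − 31 = -4 seconds.

-4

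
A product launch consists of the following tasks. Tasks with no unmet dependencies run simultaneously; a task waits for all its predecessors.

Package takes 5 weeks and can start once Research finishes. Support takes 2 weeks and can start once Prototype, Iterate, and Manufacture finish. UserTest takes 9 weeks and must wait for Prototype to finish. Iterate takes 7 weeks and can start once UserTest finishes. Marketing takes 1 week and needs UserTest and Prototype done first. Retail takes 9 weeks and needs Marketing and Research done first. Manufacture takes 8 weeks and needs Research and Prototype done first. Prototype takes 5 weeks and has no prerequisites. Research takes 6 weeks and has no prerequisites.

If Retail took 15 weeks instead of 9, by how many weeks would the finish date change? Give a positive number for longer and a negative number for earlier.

6

Critical path before the change: Prototype→UserTest→Marketing→Retail = 5+9+1+9 = 24 giving 24 weeks.
Since Retail is critical, the +6 change carries straight to that chain (now 30 weeks).
The critical path is still Prototype→UserTest→Marketing→Retail; finish is now 30 weeks.
Change in finish: 30 − 24 = +6 weeks.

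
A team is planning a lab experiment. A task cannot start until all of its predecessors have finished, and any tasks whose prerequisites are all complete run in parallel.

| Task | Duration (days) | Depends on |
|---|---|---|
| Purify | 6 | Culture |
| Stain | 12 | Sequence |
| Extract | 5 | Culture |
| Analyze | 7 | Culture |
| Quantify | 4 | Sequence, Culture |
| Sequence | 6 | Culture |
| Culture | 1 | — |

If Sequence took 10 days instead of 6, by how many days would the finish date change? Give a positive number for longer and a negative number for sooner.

Critical path before the change: Culture→Sequence→Stain = 1+6+12 = 19 giving 19 days.
Sequence lies on that path, so at 10 days the path becomes 23 days.
No other chain overtakes it, so the finish is 23 days.
Change in finish: 23 − 19 = +4 days.

4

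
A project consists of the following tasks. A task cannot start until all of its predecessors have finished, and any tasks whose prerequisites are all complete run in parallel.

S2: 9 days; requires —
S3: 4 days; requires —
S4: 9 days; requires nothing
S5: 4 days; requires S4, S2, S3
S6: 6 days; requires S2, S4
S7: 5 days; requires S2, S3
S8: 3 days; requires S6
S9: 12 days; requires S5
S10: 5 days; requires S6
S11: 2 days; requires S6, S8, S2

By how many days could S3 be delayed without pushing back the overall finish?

S2→S5→S9 = 9+4+12 = 25 sets the makespan at 25 days.
The longest chain containing S3 totals 20 days.
So S3 can slip 9 − 4 = 5 days.

5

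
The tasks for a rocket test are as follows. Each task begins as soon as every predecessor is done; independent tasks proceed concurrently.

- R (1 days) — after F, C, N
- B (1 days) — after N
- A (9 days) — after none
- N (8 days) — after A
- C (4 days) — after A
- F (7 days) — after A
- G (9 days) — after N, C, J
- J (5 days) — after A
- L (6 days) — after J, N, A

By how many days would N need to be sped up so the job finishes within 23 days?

Current finish: 26 days; target: 23.
N is on every critical path, so each day cut from N cuts the finish by one (this holds down to a finish of 23).
Need 26 − 23 = 3 days off N → N becomes 5 days, finish becomes 23.

3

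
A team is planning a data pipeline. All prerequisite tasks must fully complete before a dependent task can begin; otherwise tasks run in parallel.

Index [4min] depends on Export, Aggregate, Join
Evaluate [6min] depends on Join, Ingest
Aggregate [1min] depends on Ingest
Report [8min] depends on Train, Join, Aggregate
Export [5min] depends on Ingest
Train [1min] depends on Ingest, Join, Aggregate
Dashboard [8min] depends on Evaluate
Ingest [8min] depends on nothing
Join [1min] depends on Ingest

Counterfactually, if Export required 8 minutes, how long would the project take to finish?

23

Critical path before the change: Ingest→Join→Evaluate→Dashboard = 8+1+6+8 = 23 giving 23 minutes.
Export is off the critical path — its longest chain is 17 minutes, giving 6 of slack.
That remains the longest chain; total 23 minutes.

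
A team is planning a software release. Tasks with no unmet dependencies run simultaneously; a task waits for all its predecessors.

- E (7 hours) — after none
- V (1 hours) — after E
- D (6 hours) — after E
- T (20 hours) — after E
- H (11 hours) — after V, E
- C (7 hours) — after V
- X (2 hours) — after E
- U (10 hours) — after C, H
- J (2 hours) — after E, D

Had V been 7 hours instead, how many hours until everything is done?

As given, the longest chain is E→V→H→U = 7+1+11+10 = 29, so the finish is 29 hours.
V lies on that path, so at 7 hours the path becomes 35 hours.
The critical path is still E→V→H→U; finish is now 35 hours.

35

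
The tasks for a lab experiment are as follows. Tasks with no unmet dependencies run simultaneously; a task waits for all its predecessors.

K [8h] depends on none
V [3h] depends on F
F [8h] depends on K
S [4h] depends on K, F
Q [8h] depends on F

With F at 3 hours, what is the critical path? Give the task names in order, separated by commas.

As given, the longest chain is K→F→Q = 8+8+8 = 24, so the finish is 24 hours.
Since F is critical, the -5 change carries straight to that chain (now 19 hours).
The critical path is still K→F→Q; finish is now 19 hours.

K, F, Q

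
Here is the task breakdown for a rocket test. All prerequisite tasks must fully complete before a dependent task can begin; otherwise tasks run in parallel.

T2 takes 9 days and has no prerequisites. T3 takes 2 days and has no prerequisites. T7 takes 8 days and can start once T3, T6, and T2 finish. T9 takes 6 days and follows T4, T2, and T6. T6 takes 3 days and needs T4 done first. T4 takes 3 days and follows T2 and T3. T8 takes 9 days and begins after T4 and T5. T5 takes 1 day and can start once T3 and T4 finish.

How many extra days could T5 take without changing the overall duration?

The longest chain is T2→T4→T6→T7 = 9+3+3+8 = 23; overall finish 23 days.
Longest path through T5: 22 days (earliest finish 13, latest finish 14).
Float = 23 − 22 = 1.

1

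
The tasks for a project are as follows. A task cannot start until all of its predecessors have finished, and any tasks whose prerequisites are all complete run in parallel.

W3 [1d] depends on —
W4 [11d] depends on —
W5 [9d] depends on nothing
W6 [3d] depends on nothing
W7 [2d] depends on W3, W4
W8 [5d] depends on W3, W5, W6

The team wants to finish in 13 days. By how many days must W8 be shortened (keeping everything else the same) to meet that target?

Current finish: 14 days; target: 13.
W8 is on every critical path, so each day cut from W8 cuts the finish by one (this holds down to a finish of 13).
Need 14 − 13 = 1 day off W8 → W8 becomes 4 days, finish becomes 13.

1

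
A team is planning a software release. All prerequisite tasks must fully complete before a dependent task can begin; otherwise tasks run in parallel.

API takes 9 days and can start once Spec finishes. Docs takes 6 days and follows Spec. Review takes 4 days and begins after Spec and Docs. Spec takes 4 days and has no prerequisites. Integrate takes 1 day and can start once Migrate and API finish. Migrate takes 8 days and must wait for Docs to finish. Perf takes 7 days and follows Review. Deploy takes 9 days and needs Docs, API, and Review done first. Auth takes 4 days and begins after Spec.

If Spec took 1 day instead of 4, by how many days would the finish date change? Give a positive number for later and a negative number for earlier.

-3

Critical path before the change: Spec→Docs→Review→Deploy = 4+6+4+9 = 23 giving 23 days.
Spec lies on that path, so at 1 day the path becomes 20 days.
The critical path is still Spec→Docs→Review→Deploy; finish is now 20 days.
Change in finish: 20 − 23 = -3 days.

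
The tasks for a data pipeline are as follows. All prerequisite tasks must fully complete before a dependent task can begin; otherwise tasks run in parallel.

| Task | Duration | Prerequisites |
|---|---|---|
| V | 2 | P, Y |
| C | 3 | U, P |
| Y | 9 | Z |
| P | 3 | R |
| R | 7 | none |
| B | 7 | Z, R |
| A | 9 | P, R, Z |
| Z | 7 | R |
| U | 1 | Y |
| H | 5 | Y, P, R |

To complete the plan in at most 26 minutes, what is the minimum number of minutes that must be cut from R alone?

2

Current finish: 28 minutes; target: 26.
R is on every critical path, so each minute cut from R cuts the finish by one (this holds down to a finish of 22).
Need 28 − 26 = 2 minutes off R → R becomes 5 minutes, finish becomes 26.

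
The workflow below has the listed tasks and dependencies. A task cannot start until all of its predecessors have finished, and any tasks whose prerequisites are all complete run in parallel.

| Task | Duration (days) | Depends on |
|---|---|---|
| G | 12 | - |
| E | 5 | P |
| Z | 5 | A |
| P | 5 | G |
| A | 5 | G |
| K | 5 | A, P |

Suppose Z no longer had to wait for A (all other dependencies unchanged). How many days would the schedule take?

Before: longest chain G→P→K = 12+5+5 = 22, finish 22.
Without A→Z, Z's earliest start moves from 17 to 0.
The longest chain is now G→P→K = 12+5+5 = 22, so the schedule takes 22 days.

22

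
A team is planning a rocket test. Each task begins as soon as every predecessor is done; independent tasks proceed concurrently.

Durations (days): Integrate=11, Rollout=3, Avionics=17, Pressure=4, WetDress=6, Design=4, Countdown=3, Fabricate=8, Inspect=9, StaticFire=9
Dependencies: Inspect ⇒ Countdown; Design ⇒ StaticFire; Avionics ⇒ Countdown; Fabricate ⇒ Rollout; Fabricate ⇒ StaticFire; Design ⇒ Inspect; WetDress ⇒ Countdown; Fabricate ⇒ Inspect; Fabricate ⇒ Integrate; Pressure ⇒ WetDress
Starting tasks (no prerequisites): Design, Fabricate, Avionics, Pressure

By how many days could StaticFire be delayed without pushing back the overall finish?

The longest chain is Fabricate→Inspect→Countdown = 8+9+3 = 20; overall finish 20 days.
The longest chain containing StaticFire totals 17 days.
Float = 20 − 17 = 3.

3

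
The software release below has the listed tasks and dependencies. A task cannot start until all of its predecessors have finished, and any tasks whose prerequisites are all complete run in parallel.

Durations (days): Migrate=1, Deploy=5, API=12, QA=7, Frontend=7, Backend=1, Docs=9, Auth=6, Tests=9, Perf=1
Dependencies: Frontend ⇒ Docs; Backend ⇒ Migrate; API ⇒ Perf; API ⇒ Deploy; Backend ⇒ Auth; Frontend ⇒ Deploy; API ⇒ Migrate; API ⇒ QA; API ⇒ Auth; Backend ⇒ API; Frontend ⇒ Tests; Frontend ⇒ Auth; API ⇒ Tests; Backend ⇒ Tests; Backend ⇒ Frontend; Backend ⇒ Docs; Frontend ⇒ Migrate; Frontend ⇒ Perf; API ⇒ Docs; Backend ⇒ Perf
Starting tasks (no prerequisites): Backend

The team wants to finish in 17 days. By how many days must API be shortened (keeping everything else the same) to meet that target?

5

Current finish: 22 days; target: 17.
API is on every critical path, so each day cut from API cuts the finish by one (this holds down to a finish of 17).
Need 22 − 17 = 5 days off API → API becomes 7 days, finish becomes 17.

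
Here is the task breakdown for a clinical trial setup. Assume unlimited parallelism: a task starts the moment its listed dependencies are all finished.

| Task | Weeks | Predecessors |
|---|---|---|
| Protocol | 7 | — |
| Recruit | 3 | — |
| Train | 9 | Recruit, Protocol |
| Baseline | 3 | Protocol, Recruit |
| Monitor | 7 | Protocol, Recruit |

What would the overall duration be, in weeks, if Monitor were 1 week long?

16

As given, the longest chain is Protocol→Train = 7+9 = 16, so the finish is 16 weeks.
Monitor has 2 weeks of float (longest path through it is 14).
The critical path is still Protocol→Train; finish is now 16 weeks.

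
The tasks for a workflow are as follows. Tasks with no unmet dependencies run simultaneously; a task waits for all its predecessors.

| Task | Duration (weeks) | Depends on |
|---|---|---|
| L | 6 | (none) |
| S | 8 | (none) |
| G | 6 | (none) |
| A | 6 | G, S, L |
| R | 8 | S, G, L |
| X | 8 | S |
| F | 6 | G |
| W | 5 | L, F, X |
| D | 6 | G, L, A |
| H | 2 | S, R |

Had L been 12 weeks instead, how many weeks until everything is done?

24

Baseline: S→X→W = 8+8+5 = 21 → 21 weeks.
L is off the critical path — its longest chain is 18 weeks, giving 3 of slack.
New critical path: L→A→D = 12+6+6 = 24 ⇒ 24 weeks.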